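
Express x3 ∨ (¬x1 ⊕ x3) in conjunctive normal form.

x3 ∨ (¬x1 ⊕ x3)
≡ x3 ∨ ((¬x1 ∨ x3) ∧ ¬(¬x1 ∧ x3))   [expand ⊕]
≡ x3 ∨ ((¬x1 ∨ x3) ∧ (¬¬x1 ∨ ¬x3))   [De Morgan]
≡ x3 ∨ ((¬x1 ∨ x3) ∧ (x1 ∨ ¬x3))   [double negation]
≡ (x3 ∨ ¬x1 ∨ x3) ∧ (x3 ∨ x1 ∨ ¬x3)   [distribute ∨ over ∧]
≡ x3 ∨ ¬x1   [simplify]

x3 ∨ ¬x1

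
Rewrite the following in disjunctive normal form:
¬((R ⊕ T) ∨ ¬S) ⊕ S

(R ∧ ¬T ∧ S) ∨ (¬R ∧ T ∧ S)

¬((R ⊕ T) ∨ ¬S) ⊕ S
= (¬((R ⊕ T) ∨ ¬S) ∧ ¬S) ∨ (¬¬((R ⊕ T) ∨ ¬S) ∧ S)
= (¬((R ∧ ¬T) ∨ (¬R ∧ T) ∨ ¬S) ∧ ¬S) ∨ (¬¬((R ⊕ T) ∨ ¬S) ∧ S)
= (¬((R ∧ ¬T) ∨ (¬R ∧ T) ∨ ¬S) ∧ ¬S) ∨ (¬¬((R ∧ ¬T) ∨ (¬R ∧ T) ∨ ¬S) ∧ S)
= (¬(R ∧ ¬T) ∧ ¬(¬R ∧ T) ∧ ¬¬S ∧ ¬S) ∨ (¬¬((R ∧ ¬T) ∨ (¬R ∧ T) ∨ ¬S) ∧ S)
= ((¬R ∨ ¬¬T) ∧ ¬(¬R ∧ T) ∧ ¬¬S ∧ ¬S) ∨ (¬¬((R ∧ ¬T) ∨ (¬R ∧ T) ∨ ¬S) ∧ S)
= ((¬R ∨ T) ∧ ¬(¬R ∧ T) ∧ ¬¬S ∧ ¬S) ∨ (¬¬((R ∧ ¬T) ∨ (¬R ∧ T) ∨ ¬S) ∧ S)
= ((¬R ∨ T) ∧ (¬¬R ∨ ¬T) ∧ ¬¬S ∧ ¬S) ∨ (¬¬((R ∧ ¬T) ∨ (¬R ∧ T) ∨ ¬S) ∧ S)
= ((¬R ∨ T) ∧ (R ∨ ¬T) ∧ ¬¬S ∧ ¬S) ∨ (¬¬((R ∧ ¬T) ∨ (¬R ∧ T) ∨ ¬S) ∧ S)
= ((¬R ∨ T) ∧ (R ∨ ¬T) ∧ S ∧ ¬S) ∨ (¬¬((R ∧ ¬T) ∨ (¬R ∧ T) ∨ ¬S) ∧ S)
= ((¬R ∨ T) ∧ (R ∨ ¬T) ∧ S ∧ ¬S) ∨ (((R ∧ ¬T) ∨ (¬R ∧ T) ∨ ¬S) ∧ S)
= (¬R ∧ R ∧ S ∧ ¬S) ∨ (¬R ∧ ¬T ∧ S ∧ ¬S) ∨ (T ∧ R ∧ S ∧ ¬S) ∨ (T ∧ ¬T ∧ S ∧ ¬S) ∨ (R ∧ ¬T ∧ S) ∨ (¬R ∧ T ∧ S) ∨ (¬S ∧ S)
= (R ∧ ¬T ∧ S) ∨ (¬R ∧ T ∧ S)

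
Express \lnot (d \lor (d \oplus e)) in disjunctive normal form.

\lnot d \land \lnot e

\lnot (d \lor (d \oplus e))
⇔ \lnot (d \lor (d \land \lnot e) \lor (\lnot d \land e))   [expand \oplus]
⇔ \lnot d \land \lnot (d \land \lnot e) \land \lnot (\lnot d \land e)   [De Morgan]
⇔ \lnot d \land (\lnot d \lor \lnot \lnot e) \land \lnot (\lnot d \land e)   [De Morgan]
⇔ \lnot d \land (\lnot d \lor e) \land \lnot (\lnot d \land e)   [double negation]
⇔ \lnot d \land (\lnot d \lor e) \land (\lnot \lnot d \lor \lnot e)   [De Morgan]
⇔ \lnot d \land (\lnot d \lor e) \land (d \lor \lnot e)   [double negation]
⇔ (\lnot d \land \lnot d \land d) \lor (\lnot d \land \lnot d \land \lnot e) \lor (\lnot d \land e \land d) \lor (\lnot d \land e \land \lnot e)   [distribute \land over \lor]
⇔ \lnot d \land \lnot e   [simplify]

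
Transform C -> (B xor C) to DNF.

C -> (B xor C)
≡ ~C | (B xor C)   [eliminate ->]
≡ ~C | (B & ~C) | (~B & C)   [expand xor]
≡ ~C | (~B & C)   [simplify]

~C | (~B & C)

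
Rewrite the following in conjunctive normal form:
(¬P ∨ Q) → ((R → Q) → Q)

(¬P ∨ Q) → ((R → Q) → Q)
= ¬(¬P ∨ Q) ∨ ((R → Q) → Q)   [eliminate →]
= ¬(¬P ∨ Q) ∨ ¬(R → Q) ∨ Q   [eliminate →]
= ¬(¬P ∨ Q) ∨ ¬(¬R ∨ Q) ∨ Q   [eliminate →]
= (¬¬P ∧ ¬Q) ∨ ¬(¬R ∨ Q) ∨ Q   [De Morgan]
= (P ∧ ¬Q) ∨ ¬(¬R ∨ Q) ∨ Q   [double negation]
= (P ∧ ¬Q) ∨ (¬¬R ∧ ¬Q) ∨ Q   [De Morgan]
= (P ∧ ¬Q) ∨ (R ∧ ¬Q) ∨ Q   [double negation]
= (P ∨ R ∨ Q) ∧ (P ∨ ¬Q ∨ Q) ∧ (¬Q ∨ R ∨ Q) ∧ (¬Q ∨ ¬Q ∨ Q)   [distribute ∨ over ∧]
= P ∨ R ∨ Q   [simplify]

P ∨ R ∨ Q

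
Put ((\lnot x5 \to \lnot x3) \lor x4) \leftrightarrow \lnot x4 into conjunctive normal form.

\lnot x4 \land (x4 \lor x5 \lor \lnot x3)

((\lnot x5 \to \lnot x3) \lor x4) \leftrightarrow \lnot x4
≡ (((\lnot x5 \to \lnot x3) \lor x4) \to \lnot x4) \land (\lnot x4 \to ((\lnot x5 \to \lnot x3) \lor x4))   [eliminate \leftrightarrow]
≡ (\lnot ((\lnot x5 \to \lnot x3) \lor x4) \lor \lnot x4) \land (\lnot x4 \to ((\lnot x5 \to \lnot x3) \lor x4))   [eliminate \to]
≡ (\lnot (\lnot \lnot x5 \lor \lnot x3 \lor x4) \lor \lnot x4) \land (\lnot x4 \to ((\lnot x5 \to \lnot x3) \lor x4))   [eliminate \to]
≡ (\lnot (\lnot \lnot x5 \lor \lnot x3 \lor x4) \lor \lnot x4) \land (\lnot \lnot x4 \lor (\lnot x5 \to \lnot x3) \lor x4)   [eliminate \to]
≡ (\lnot (\lnot \lnot x5 \lor \lnot x3 \lor x4) \lor \lnot x4) \land (\lnot \lnot x4 \lor \lnot \lnot x5 \lor \lnot x3 \lor x4)   [eliminate \to]
≡ ((\lnot \lnot \lnot x5 \land \lnot \lnot x3 \land \lnot x4) \lor \lnot x4) \land (\lnot \lnot x4 \lor \lnot \lnot x5 \lor \lnot x3 \lor x4)   [De Morgan]
≡ ((\lnot x5 \land \lnot \lnot x3 \land \lnot x4) \lor \lnot x4) \land (\lnot \lnot x4 \lor \lnot \lnot x5 \lor \lnot x3 \lor x4)   [double negation]
≡ ((\lnot x5 \land x3 \land \lnot x4) \lor \lnot x4) \land (\lnot \lnot x4 \lor \lnot \lnot x5 \lor \lnot x3 \lor x4)   [double negation]
≡ ((\lnot x5 \land x3 \land \lnot x4) \lor \lnot x4) \land (x4 \lor \lnot \lnot x5 \lor \lnot x3 \lor x4)   [double negation]
≡ ((\lnot x5 \land x3 \land \lnot x4) \lor \lnot x4) \land (x4 \lor x5 \lor \lnot x3 \lor x4)   [double negation]
≡ (\lnot x5 \lor \lnot x4) \land (x3 \lor \lnot x4) \land (\lnot x4 \lor \lnot x4) \land (x4 \lor x5 \lor \lnot x3 \lor x4)   [distribute \lor over \land]
≡ \lnot x4 \land (x4 \lor x5 \lor \lnot x3)   [simplify]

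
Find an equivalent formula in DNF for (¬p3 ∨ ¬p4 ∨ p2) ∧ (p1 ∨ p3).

(¬p3 ∨ ¬p4 ∨ p2) ∧ (p1 ∨ p3)
⇔ ¬p3 ∧ p1 ∨ ¬p3 ∧ p3 ∨ ¬p4 ∧ p1 ∨ ¬p4 ∧ p3 ∨ p2 ∧ p1 ∨ p2 ∧ p3   [distribute ∧ over ∨]
⇔ ¬p3 ∧ p1 ∨ ¬p4 ∧ p1 ∨ ¬p4 ∧ p3 ∨ p2 ∧ p1 ∨ p2 ∧ p3   [simplify]

¬p3 ∧ p1 ∨ ¬p4 ∧ p1 ∨ ¬p4 ∧ p3 ∨ p2 ∧ p1 ∨ p2 ∧ p3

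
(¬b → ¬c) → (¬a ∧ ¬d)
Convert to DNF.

(¬b ∧ c) ∨ (¬a ∧ ¬d)

(¬b → ¬c) → (¬a ∧ ¬d)
≡ ¬(¬b → ¬c) ∨ (¬a ∧ ¬d)   (eliminate →)
≡ ¬(¬¬b ∨ ¬c) ∨ (¬a ∧ ¬d)   (eliminate →)
≡ (¬¬¬b ∧ ¬¬c) ∨ (¬a ∧ ¬d)   (De Morgan)
≡ (¬b ∧ ¬¬c) ∨ (¬a ∧ ¬d)   (double negation)
≡ (¬b ∧ c) ∨ (¬a ∧ ¬d)   (double negation)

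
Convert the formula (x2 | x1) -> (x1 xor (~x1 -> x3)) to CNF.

(x2 | x1) -> (x1 xor (~x1 -> x3))
⇔ ~(x2 | x1) | (x1 xor (~x1 -> x3))   — eliminate ->
⇔ ~(x2 | x1) | ((x1 | (~x1 -> x3)) & ~(x1 & (~x1 -> x3)))   — expand xor
⇔ ~(x2 | x1) | ((x1 | ~~x1 | x3) & ~(x1 & (~x1 -> x3)))   — eliminate ->
⇔ ~(x2 | x1) | ((x1 | ~~x1 | x3) & ~(x1 & (~~x1 | x3)))   — eliminate ->
⇔ (~x2 & ~x1) | ((x1 | ~~x1 | x3) & ~(x1 & (~~x1 | x3)))   — De Morgan
⇔ (~x2 & ~x1) | ((x1 | x1 | x3) & ~(x1 & (~~x1 | x3)))   — double negation
⇔ (~x2 & ~x1) | ((x1 | x1 | x3) & (~x1 | ~(~~x1 | x3)))   — De Morgan
⇔ (~x2 & ~x1) | ((x1 | x1 | x3) & (~x1 | (~~~x1 & ~x3)))   — De Morgan
⇔ (~x2 & ~x1) | ((x1 | x1 | x3) & (~x1 | (~x1 & ~x3)))   — double negation
⇔ (~x2 | x1 | x1 | x3) & (~x2 | ~x1 | ~x1) & (~x2 | ~x1 | ~x3) & (~x1 | x1 | x1 | x3) & (~x1 | ~x1 | ~x1) & (~x1 | ~x1 | ~x3)   — distribute | over &
⇔ (~x2 | x1 | x3) & ~x1   — simplify

(~x2 | x1 | x3) & ~x1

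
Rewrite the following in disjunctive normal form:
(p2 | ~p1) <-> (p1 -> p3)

(~p2 & p1 & ~p3) | ~p1 | (p3 & p2)

(p2 | ~p1) <-> (p1 -> p3)
⇔ ((p2 | ~p1) -> (p1 -> p3)) & ((p1 -> p3) -> (p2 | ~p1))   [eliminate <->]
⇔ (~(p2 | ~p1) | (p1 -> p3)) & ((p1 -> p3) -> (p2 | ~p1))   [eliminate ->]
⇔ (~(p2 | ~p1) | ~p1 | p3) & ((p1 -> p3) -> (p2 | ~p1))   [eliminate ->]
⇔ (~(p2 | ~p1) | ~p1 | p3) & (~(p1 -> p3) | p2 | ~p1)   [eliminate ->]
⇔ (~(p2 | ~p1) | ~p1 | p3) & (~(~p1 | p3) | p2 | ~p1)   [eliminate ->]
⇔ ((~p2 & ~~p1) | ~p1 | p3) & (~(~p1 | p3) | p2 | ~p1)   [De Morgan]
⇔ ((~p2 & p1) | ~p1 | p3) & (~(~p1 | p3) | p2 | ~p1)   [double negation]
⇔ ((~p2 & p1) | ~p1 | p3) & ((~~p1 & ~p3) | p2 | ~p1)   [De Morgan]
⇔ ((~p2 & p1) | ~p1 | p3) & ((p1 & ~p3) | p2 | ~p1)   [double negation]
⇔ (~p2 & p1 & p1 & ~p3) | (~p2 & p1 & p2) | (~p2 & p1 & ~p1) | (~p1 & p1 & ~p3) | (~p1 & p2) | (~p1 & ~p1) | (p3 & p1 & ~p3) | (p3 & p2) | (p3 & ~p1)   [distribute & over |]
⇔ (~p2 & p1 & ~p3) | ~p1 | (p3 & p2)   [simplify]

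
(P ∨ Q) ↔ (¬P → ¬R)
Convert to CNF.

(¬Q ∨ P ∨ ¬R) ∧ (R ∨ P ∨ Q)

(P ∨ Q) ↔ (¬P → ¬R)
⇔ ((P ∨ Q) → (¬P → ¬R)) ∧ ((¬P → ¬R) → (P ∨ Q))   [eliminate ↔]
⇔ (¬(P ∨ Q) ∨ (¬P → ¬R)) ∧ ((¬P → ¬R) → (P ∨ Q))   [eliminate →]
⇔ (¬(P ∨ Q) ∨ ¬¬P ∨ ¬R) ∧ ((¬P → ¬R) → (P ∨ Q))   [eliminate →]
⇔ (¬(P ∨ Q) ∨ ¬¬P ∨ ¬R) ∧ (¬(¬P → ¬R) ∨ P ∨ Q)   [eliminate →]
⇔ (¬(P ∨ Q) ∨ ¬¬P ∨ ¬R) ∧ (¬(¬¬P ∨ ¬R) ∨ P ∨ Q)   [eliminate →]
⇔ ((¬P ∧ ¬Q) ∨ ¬¬P ∨ ¬R) ∧ (¬(¬¬P ∨ ¬R) ∨ P ∨ Q)   [De Morgan]
⇔ ((¬P ∧ ¬Q) ∨ P ∨ ¬R) ∧ (¬(¬¬P ∨ ¬R) ∨ P ∨ Q)   [double negation]
⇔ ((¬P ∧ ¬Q) ∨ P ∨ ¬R) ∧ ((¬¬¬P ∧ ¬¬R) ∨ P ∨ Q)   [De Morgan]
⇔ ((¬P ∧ ¬Q) ∨ P ∨ ¬R) ∧ ((¬P ∧ ¬¬R) ∨ P ∨ Q)   [double negation]
⇔ ((¬P ∧ ¬Q) ∨ P ∨ ¬R) ∧ ((¬P ∧ R) ∨ P ∨ Q)   [double negation]
⇔ (¬P ∨ P ∨ ¬R) ∧ (¬Q ∨ P ∨ ¬R) ∧ (¬P ∨ P ∨ Q) ∧ (R ∨ P ∨ Q)   [distribute ∨ over ∧]
⇔ (¬Q ∨ P ∨ ¬R) ∧ (R ∨ P ∨ Q)   [simplify]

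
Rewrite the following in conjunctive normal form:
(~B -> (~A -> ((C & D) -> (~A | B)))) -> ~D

(~B -> (~A -> ((C & D) -> (~A | B)))) -> ~D
= ~(~B -> (~A -> ((C & D) -> (~A | B)))) | ~D   (eliminate ->)
= ~(~~B | (~A -> ((C & D) -> (~A | B)))) | ~D   (eliminate ->)
= ~(~~B | ~~A | ((C & D) -> (~A | B))) | ~D   (eliminate ->)
= ~(~~B | ~~A | ~(C & D) | ~A | B) | ~D   (eliminate ->)
= (~~~B & ~~~A & ~~(C & D) & ~~A & ~B) | ~D   (De Morgan)
= (~B & ~~~A & ~~(C & D) & ~~A & ~B) | ~D   (double negation)
= (~B & ~A & ~~(C & D) & ~~A & ~B) | ~D   (double negation)
= (~B & ~A & C & D & ~~A & ~B) | ~D   (double negation)
= (~B & ~A & C & D & A & ~B) | ~D   (double negation)
= (~B | ~D) & (~A | ~D) & (C | ~D) & (D | ~D) & (A | ~D) & (~B | ~D)   (distribute | over &)
= (~B | ~D) & (~A | ~D) & (C | ~D) & (A | ~D)   (simplify)

(~B | ~D) & (~A | ~D) & (C | ~D) & (A | ~D)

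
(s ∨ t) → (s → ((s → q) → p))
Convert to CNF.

(s ∨ t) → (s → ((s → q) → p))
≡ ¬(s ∨ t) ∨ (s → ((s → q) → p))   — eliminate →
≡ ¬(s ∨ t) ∨ ¬s ∨ ((s → q) → p)   — eliminate →
≡ ¬(s ∨ t) ∨ ¬s ∨ ¬(s → q) ∨ p   — eliminate →
≡ ¬(s ∨ t) ∨ ¬s ∨ ¬(¬s ∨ q) ∨ p   — eliminate →
≡ (¬s ∧ ¬t) ∨ ¬s ∨ ¬(¬s ∨ q) ∨ p   — De Morgan
≡ (¬s ∧ ¬t) ∨ ¬s ∨ (¬¬s ∧ ¬q) ∨ p   — De Morgan
≡ (¬s ∧ ¬t) ∨ ¬s ∨ (s ∧ ¬q) ∨ p   — double negation
≡ (¬s ∨ ¬s ∨ s ∨ p) ∧ (¬s ∨ ¬s ∨ ¬q ∨ p) ∧ (¬t ∨ ¬s ∨ s ∨ p) ∧ (¬t ∨ ¬s ∨ ¬q ∨ p)   — distribute ∨ over ∧
≡ ¬s ∨ ¬q ∨ p   — simplify

¬s ∨ ¬q ∨ p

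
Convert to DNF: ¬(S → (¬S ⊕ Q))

S ∧ ¬Q

¬(S → (¬S ⊕ Q))
⇔ ¬(¬S ∨ (¬S ⊕ Q))   — eliminate →
⇔ ¬(¬S ∨ (¬S ∧ ¬Q) ∨ (¬¬S ∧ Q))   — expand ⊕
⇔ ¬¬S ∧ ¬(¬S ∧ ¬Q) ∧ ¬(¬¬S ∧ Q)   — De Morgan
⇔ S ∧ ¬(¬S ∧ ¬Q) ∧ ¬(¬¬S ∧ Q)   — double negation
⇔ S ∧ (¬¬S ∨ ¬¬Q) ∧ ¬(¬¬S ∧ Q)   — De Morgan
⇔ S ∧ (S ∨ ¬¬Q) ∧ ¬(¬¬S ∧ Q)   — double negation
⇔ S ∧ (S ∨ Q) ∧ ¬(¬¬S ∧ Q)   — double negation
⇔ S ∧ (S ∨ Q) ∧ (¬¬¬S ∨ ¬Q)   — De Morgan
⇔ S ∧ (S ∨ Q) ∧ (¬S ∨ ¬Q)   — double negation
⇔ (S ∧ S ∧ ¬S) ∨ (S ∧ S ∧ ¬Q) ∨ (S ∧ Q ∧ ¬S) ∨ (S ∧ Q ∧ ¬Q)   — distribute ∧ over ∨
⇔ S ∧ ¬Q   — simplify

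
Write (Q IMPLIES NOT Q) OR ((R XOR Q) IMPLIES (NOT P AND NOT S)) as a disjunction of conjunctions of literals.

(Q IMPLIES NOT Q) OR ((R XOR Q) IMPLIES (NOT P AND NOT S))
≡ NOT Q OR NOT Q OR ((R XOR Q) IMPLIES (NOT P AND NOT S))
≡ NOT Q OR NOT Q OR NOT (R XOR Q) OR (NOT P AND NOT S)
≡ NOT Q OR NOT Q OR NOT ((R AND NOT Q) OR (NOT R AND Q)) OR (NOT P AND NOT S)
≡ NOT Q OR NOT Q OR (NOT (R AND NOT Q) AND NOT (NOT R AND Q)) OR (NOT P AND NOT S)
≡ NOT Q OR NOT Q OR ((NOT R OR NOT NOT Q) AND NOT (NOT R AND Q)) OR (NOT P AND NOT S)
≡ NOT Q OR NOT Q OR ((NOT R OR Q) AND NOT (NOT R AND Q)) OR (NOT P AND NOT S)
≡ NOT Q OR NOT Q OR ((NOT R OR Q) AND (NOT NOT R OR NOT Q)) OR (NOT P AND NOT S)
≡ NOT Q OR NOT Q OR ((NOT R OR Q) AND (R OR NOT Q)) OR (NOT P AND NOT S)
≡ NOT Q OR NOT Q OR (NOT R AND R) OR (NOT R AND NOT Q) OR (Q AND R) OR (Q AND NOT Q) OR (NOT P AND NOT S)
≡ NOT Q OR (Q AND R) OR (NOT P AND NOT S)

NOT Q OR (Q AND R) OR (NOT P AND NOT S)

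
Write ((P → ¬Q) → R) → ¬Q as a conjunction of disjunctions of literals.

(¬P ∨ ¬Q) ∧ (¬R ∨ ¬Q)

((P → ¬Q) → R) → ¬Q
≡ ¬((P → ¬Q) → R) ∨ ¬Q
≡ ¬(¬(P → ¬Q) ∨ R) ∨ ¬Q
≡ ¬(¬(¬P ∨ ¬Q) ∨ R) ∨ ¬Q
≡ (¬¬(¬P ∨ ¬Q) ∧ ¬R) ∨ ¬Q
≡ ((¬P ∨ ¬Q) ∧ ¬R) ∨ ¬Q
≡ (¬P ∨ ¬Q ∨ ¬Q) ∧ (¬R ∨ ¬Q)
≡ (¬P ∨ ¬Q) ∧ (¬R ∨ ¬Q)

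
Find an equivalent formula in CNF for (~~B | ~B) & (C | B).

(~~B | ~B) & (C | B)
⇔ (B | ~B) & (C | B)   [double negation]
⇔ C | B   [simplify]

C | B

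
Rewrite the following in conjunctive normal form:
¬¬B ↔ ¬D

(¬B ∨ ¬D) ∧ (D ∨ B)

¬¬B ↔ ¬D
⇔ (¬¬B → ¬D) ∧ (¬D → ¬¬B)   [eliminate ↔]
⇔ (¬¬¬B ∨ ¬D) ∧ (¬D → ¬¬B)   [eliminate →]
⇔ (¬¬¬B ∨ ¬D) ∧ (¬¬D ∨ ¬¬B)   [eliminate →]
⇔ (¬B ∨ ¬D) ∧ (¬¬D ∨ ¬¬B)   [double negation]
⇔ (¬B ∨ ¬D) ∧ (D ∨ ¬¬B)   [double negation]
⇔ (¬B ∨ ¬D) ∧ (D ∨ B)   [double negation]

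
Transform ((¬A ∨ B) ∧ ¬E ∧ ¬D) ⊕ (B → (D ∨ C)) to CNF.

((¬A ∨ B) ∧ ¬E ∧ ¬D) ⊕ (B → (D ∨ C))
≡ (((¬A ∨ B) ∧ ¬E ∧ ¬D) ∨ (B → (D ∨ C))) ∧ ¬((¬A ∨ B) ∧ ¬E ∧ ¬D ∧ (B → (D ∨ C)))   [expand ⊕]
≡ (((¬A ∨ B) ∧ ¬E ∧ ¬D) ∨ ¬B ∨ D ∨ C) ∧ ¬((¬A ∨ B) ∧ ¬E ∧ ¬D ∧ (B → (D ∨ C)))   [eliminate →]
≡ (((¬A ∨ B) ∧ ¬E ∧ ¬D) ∨ ¬B ∨ D ∨ C) ∧ ¬((¬A ∨ B) ∧ ¬E ∧ ¬D ∧ (¬B ∨ D ∨ C))   [eliminate →]
≡ (((¬A ∨ B) ∧ ¬E ∧ ¬D) ∨ ¬B ∨ D ∨ C) ∧ (¬(¬A ∨ B) ∨ ¬¬E ∨ ¬¬D ∨ ¬(¬B ∨ D ∨ C))   [De Morgan]
≡ (((¬A ∨ B) ∧ ¬E ∧ ¬D) ∨ ¬B ∨ D ∨ C) ∧ ((¬¬A ∧ ¬B) ∨ ¬¬E ∨ ¬¬D ∨ ¬(¬B ∨ D ∨ C))   [De Morgan]
≡ (((¬A ∨ B) ∧ ¬E ∧ ¬D) ∨ ¬B ∨ D ∨ C) ∧ ((A ∧ ¬B) ∨ ¬¬E ∨ ¬¬D ∨ ¬(¬B ∨ D ∨ C))   [double negation]
≡ (((¬A ∨ B) ∧ ¬E ∧ ¬D) ∨ ¬B ∨ D ∨ C) ∧ ((A ∧ ¬B) ∨ E ∨ ¬¬D ∨ ¬(¬B ∨ D ∨ C))   [double negation]
≡ (((¬A ∨ B) ∧ ¬E ∧ ¬D) ∨ ¬B ∨ D ∨ C) ∧ ((A ∧ ¬B) ∨ E ∨ D ∨ ¬(¬B ∨ D ∨ C))   [double negation]
≡ (((¬A ∨ B) ∧ ¬E ∧ ¬D) ∨ ¬B ∨ D ∨ C) ∧ ((A ∧ ¬B) ∨ E ∨ D ∨ (¬¬B ∧ ¬D ∧ ¬C))   [De Morgan]
≡ (((¬A ∨ B) ∧ ¬E ∧ ¬D) ∨ ¬B ∨ D ∨ C) ∧ ((A ∧ ¬B) ∨ E ∨ D ∨ (B ∧ ¬D ∧ ¬C))   [double negation]
≡ (¬A ∨ B ∨ ¬B ∨ D ∨ C) ∧ (¬E ∨ ¬B ∨ D ∨ C) ∧ (¬D ∨ ¬B ∨ D ∨ C) ∧ (A ∨ E ∨ D ∨ B) ∧ (A ∨ E ∨ D ∨ ¬D) ∧ (A ∨ E ∨ D ∨ ¬C) ∧ (¬B ∨ E ∨ D ∨ B) ∧ (¬B ∨ E ∨ D ∨ ¬D) ∧ (¬B ∨ E ∨ D ∨ ¬C)   [distribute ∨ over ∧]
≡ (¬E ∨ ¬B ∨ D ∨ C) ∧ (A ∨ E ∨ D ∨ B) ∧ (A ∨ E ∨ D ∨ ¬C) ∧ (¬B ∨ E ∨ D ∨ ¬C)   [simplify]

(¬E ∨ ¬B ∨ D ∨ C) ∧ (A ∨ E ∨ D ∨ B) ∧ (A ∨ E ∨ D ∨ ¬C) ∧ (¬B ∨ E ∨ D ∨ ¬C)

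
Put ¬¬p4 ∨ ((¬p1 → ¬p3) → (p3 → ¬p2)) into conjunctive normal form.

p4 ∨ ¬p1 ∨ ¬p3 ∨ ¬p2

¬¬p4 ∨ ((¬p1 → ¬p3) → (p3 → ¬p2))
≡ ¬¬p4 ∨ ¬(¬p1 → ¬p3) ∨ (p3 → ¬p2)   — eliminate →
≡ ¬¬p4 ∨ ¬(¬¬p1 ∨ ¬p3) ∨ (p3 → ¬p2)   — eliminate →
≡ ¬¬p4 ∨ ¬(¬¬p1 ∨ ¬p3) ∨ ¬p3 ∨ ¬p2   — eliminate →
≡ p4 ∨ ¬(¬¬p1 ∨ ¬p3) ∨ ¬p3 ∨ ¬p2   — double negation
≡ p4 ∨ ¬¬¬p1 ∧ ¬¬p3 ∨ ¬p3 ∨ ¬p2   — De Morgan
≡ p4 ∨ ¬p1 ∧ ¬¬p3 ∨ ¬p3 ∨ ¬p2   — double negation
≡ p4 ∨ ¬p1 ∧ p3 ∨ ¬p3 ∨ ¬p2   — double negation
≡ (p4 ∨ ¬p1 ∨ ¬p3 ∨ ¬p2) ∧ (p4 ∨ p3 ∨ ¬p3 ∨ ¬p2)   — distribute ∨ over ∧
≡ p4 ∨ ¬p1 ∨ ¬p3 ∨ ¬p2   — simplify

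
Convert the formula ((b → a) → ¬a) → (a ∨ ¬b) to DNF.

((b → a) → ¬a) → (a ∨ ¬b)
≡ ¬((b → a) → ¬a) ∨ a ∨ ¬b   (eliminate →)
≡ ¬(¬(b → a) ∨ ¬a) ∨ a ∨ ¬b   (eliminate →)
≡ ¬(¬(¬b ∨ a) ∨ ¬a) ∨ a ∨ ¬b   (eliminate →)
≡ (¬¬(¬b ∨ a) ∧ ¬¬a) ∨ a ∨ ¬b   (De Morgan)
≡ ((¬b ∨ a) ∧ ¬¬a) ∨ a ∨ ¬b   (double negation)
≡ ((¬b ∨ a) ∧ a) ∨ a ∨ ¬b   (double negation)
≡ (¬b ∧ a) ∨ (a ∧ a) ∨ a ∨ ¬b   (distribute ∧ over ∨)
≡ a ∨ ¬b   (simplify)

a ∨ ¬b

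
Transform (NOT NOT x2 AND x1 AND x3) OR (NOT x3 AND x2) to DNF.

(x2 AND x1 AND x3) OR (NOT x3 AND x2)

(NOT NOT x2 AND x1 AND x3) OR (NOT x3 AND x2)
= (x2 AND x1 AND x3) OR (NOT x3 AND x2)   (double negation)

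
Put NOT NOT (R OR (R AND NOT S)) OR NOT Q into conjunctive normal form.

R OR NOT Q

NOT NOT (R OR (R AND NOT S)) OR NOT Q
⇔ R OR (R AND NOT S) OR NOT Q   [double negation]
⇔ (R OR R OR NOT Q) AND (R OR NOT S OR NOT Q)   [distribute OR over AND]
⇔ R OR NOT Q   [simplify]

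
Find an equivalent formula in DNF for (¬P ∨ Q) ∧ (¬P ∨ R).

¬P ∨ (Q ∧ R)

(¬P ∨ Q) ∧ (¬P ∨ R)
≡ (¬P ∧ ¬P) ∨ (¬P ∧ R) ∨ (Q ∧ ¬P) ∨ (Q ∧ R)   [distribute ∧ over ∨]
≡ ¬P ∨ (Q ∧ R)   [simplify]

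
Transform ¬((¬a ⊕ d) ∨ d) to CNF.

(a ∨ d) ∧ ¬d

¬((¬a ⊕ d) ∨ d)
≡ ¬((¬a ∨ d) ∧ ¬(¬a ∧ d) ∨ d)
≡ ¬((¬a ∨ d) ∧ ¬(¬a ∧ d)) ∧ ¬d
≡ (¬(¬a ∨ d) ∨ ¬¬(¬a ∧ d)) ∧ ¬d
≡ (¬¬a ∧ ¬d ∨ ¬¬(¬a ∧ d)) ∧ ¬d
≡ (a ∧ ¬d ∨ ¬¬(¬a ∧ d)) ∧ ¬d
≡ (a ∧ ¬d ∨ ¬a ∧ d) ∧ ¬d
≡ (a ∨ ¬a) ∧ (a ∨ d) ∧ (¬d ∨ ¬a) ∧ (¬d ∨ d) ∧ ¬d
≡ (a ∨ d) ∧ ¬d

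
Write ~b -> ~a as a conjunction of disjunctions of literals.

~b -> ~a
≡ ~~b | ~a   (eliminate ->)
≡ b | ~a   (double negation)

b | ~a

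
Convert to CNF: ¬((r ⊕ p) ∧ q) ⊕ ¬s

¬((r ⊕ p) ∧ q) ⊕ ¬s
≡ (¬((r ⊕ p) ∧ q) ∨ ¬s) ∧ ¬(¬((r ⊕ p) ∧ q) ∧ ¬s)   [expand ⊕]
≡ (¬((r ∨ p) ∧ ¬(r ∧ p) ∧ q) ∨ ¬s) ∧ ¬(¬((r ⊕ p) ∧ q) ∧ ¬s)   [expand ⊕]
≡ (¬((r ∨ p) ∧ ¬(r ∧ p) ∧ q) ∨ ¬s) ∧ ¬(¬((r ∨ p) ∧ ¬(r ∧ p) ∧ q) ∧ ¬s)   [expand ⊕]
≡ (¬(r ∨ p) ∨ ¬¬(r ∧ p) ∨ ¬q ∨ ¬s) ∧ ¬(¬((r ∨ p) ∧ ¬(r ∧ p) ∧ q) ∧ ¬s)   [De Morgan]
≡ ((¬r ∧ ¬p) ∨ ¬¬(r ∧ p) ∨ ¬q ∨ ¬s) ∧ ¬(¬((r ∨ p) ∧ ¬(r ∧ p) ∧ q) ∧ ¬s)   [De Morgan]
≡ ((¬r ∧ ¬p) ∨ (r ∧ p) ∨ ¬q ∨ ¬s) ∧ ¬(¬((r ∨ p) ∧ ¬(r ∧ p) ∧ q) ∧ ¬s)   [double negation]
≡ ((¬r ∧ ¬p) ∨ (r ∧ p) ∨ ¬q ∨ ¬s) ∧ (¬¬((r ∨ p) ∧ ¬(r ∧ p) ∧ q) ∨ ¬¬s)   [De Morgan]
≡ ((¬r ∧ ¬p) ∨ (r ∧ p) ∨ ¬q ∨ ¬s) ∧ (((r ∨ p) ∧ ¬(r ∧ p) ∧ q) ∨ ¬¬s)   [double negation]
≡ ((¬r ∧ ¬p) ∨ (r ∧ p) ∨ ¬q ∨ ¬s) ∧ (((r ∨ p) ∧ (¬r ∨ ¬p) ∧ q) ∨ ¬¬s)   [De Morgan]
≡ ((¬r ∧ ¬p) ∨ (r ∧ p) ∨ ¬q ∨ ¬s) ∧ (((r ∨ p) ∧ (¬r ∨ ¬p) ∧ q) ∨ s)   [double negation]
≡ (¬r ∨ r ∨ ¬q ∨ ¬s) ∧ (¬r ∨ p ∨ ¬q ∨ ¬s) ∧ (¬p ∨ r ∨ ¬q ∨ ¬s) ∧ (¬p ∨ p ∨ ¬q ∨ ¬s) ∧ (r ∨ p ∨ s) ∧ (¬r ∨ ¬p ∨ s) ∧ (q ∨ s)   [distribute ∨ over ∧]
≡ (¬r ∨ p ∨ ¬q ∨ ¬s) ∧ (¬p ∨ r ∨ ¬q ∨ ¬s) ∧ (r ∨ p ∨ s) ∧ (¬r ∨ ¬p ∨ s) ∧ (q ∨ s)   [simplify]

(¬r ∨ p ∨ ¬q ∨ ¬s) ∧ (¬p ∨ r ∨ ¬q ∨ ¬s) ∧ (r ∨ p ∨ s) ∧ (¬r ∨ ¬p ∨ s) ∧ (q ∨ s)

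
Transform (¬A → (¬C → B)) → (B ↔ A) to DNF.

(¬B ∧ ¬A) ∨ (A ∧ B)

(¬A → (¬C → B)) → (B ↔ A)
= ¬(¬A → (¬C → B)) ∨ (B ↔ A)   (eliminate →)
= ¬(¬¬A ∨ (¬C → B)) ∨ (B ↔ A)   (eliminate →)
= ¬(¬¬A ∨ ¬¬C ∨ B) ∨ (B ↔ A)   (eliminate →)
= ¬(¬¬A ∨ ¬¬C ∨ B) ∨ ((B → A) ∧ (A → B))   (eliminate ↔)
= ¬(¬¬A ∨ ¬¬C ∨ B) ∨ ((¬B ∨ A) ∧ (A → B))   (eliminate →)
= ¬(¬¬A ∨ ¬¬C ∨ B) ∨ ((¬B ∨ A) ∧ (¬A ∨ B))   (eliminate →)
= (¬¬¬A ∧ ¬¬¬C ∧ ¬B) ∨ ((¬B ∨ A) ∧ (¬A ∨ B))   (De Morgan)
= (¬A ∧ ¬¬¬C ∧ ¬B) ∨ ((¬B ∨ A) ∧ (¬A ∨ B))   (double negation)
= (¬A ∧ ¬C ∧ ¬B) ∨ ((¬B ∨ A) ∧ (¬A ∨ B))   (double negation)
= (¬A ∧ ¬C ∧ ¬B) ∨ (¬B ∧ ¬A) ∨ (¬B ∧ B) ∨ (A ∧ ¬A) ∨ (A ∧ B)   (distribute ∧ over ∨)
= (¬B ∧ ¬A) ∨ (A ∧ B)   (simplify)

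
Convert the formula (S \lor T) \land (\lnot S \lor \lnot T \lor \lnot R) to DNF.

(S \lor T) \land (\lnot S \lor \lnot T \lor \lnot R)
≡ (S \land \lnot S) \lor (S \land \lnot T) \lor (S \land \lnot R) \lor (T \land \lnot S) \lor (T \land \lnot T) \lor (T \land \lnot R)   [distribute \land over \lor]
≡ (S \land \lnot T) \lor (S \land \lnot R) \lor (T \land \lnot S) \lor (T \land \lnot R)   [simplify]

(S \land \lnot T) \lor (S \land \lnot R) \lor (T \land \lnot S) \lor (T \land \lnot R)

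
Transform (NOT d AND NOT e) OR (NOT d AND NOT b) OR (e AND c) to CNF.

(NOT d AND NOT e) OR (NOT d AND NOT b) OR (e AND c)
≡ (NOT d OR NOT d OR e) AND (NOT d OR NOT d OR c) AND (NOT d OR NOT b OR e) AND (NOT d OR NOT b OR c) AND (NOT e OR NOT d OR e) AND (NOT e OR NOT d OR c) AND (NOT e OR NOT b OR e) AND (NOT e OR NOT b OR c)   [distribute OR over AND]
≡ (NOT d OR e) AND (NOT d OR c) AND (NOT e OR NOT b OR c)   [simplify]

(NOT d OR e) AND (NOT d OR c) AND (NOT e OR NOT b OR c)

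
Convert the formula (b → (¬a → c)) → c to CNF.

(b → (¬a → c)) → c
≡ ¬(b → (¬a → c)) ∨ c   [eliminate →]
≡ ¬(¬b ∨ (¬a → c)) ∨ c   [eliminate →]
≡ ¬(¬b ∨ ¬¬a ∨ c) ∨ c   [eliminate →]
≡ (¬¬b ∧ ¬¬¬a ∧ ¬c) ∨ c   [De Morgan]
≡ (b ∧ ¬¬¬a ∧ ¬c) ∨ c   [double negation]
≡ (b ∧ ¬a ∧ ¬c) ∨ c   [double negation]
≡ (b ∨ c) ∧ (¬a ∨ c) ∧ (¬c ∨ c)   [distribute ∨ over ∧]
≡ (b ∨ c) ∧ (¬a ∨ c)   [simplify]

(b ∨ c) ∧ (¬a ∨ c)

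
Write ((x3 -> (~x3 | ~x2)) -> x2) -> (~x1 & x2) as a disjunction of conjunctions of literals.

((x3 -> (~x3 | ~x2)) -> x2) -> (~x1 & x2)
≡ ~((x3 -> (~x3 | ~x2)) -> x2) | (~x1 & x2)   [eliminate ->]
≡ ~(~(x3 -> (~x3 | ~x2)) | x2) | (~x1 & x2)   [eliminate ->]
≡ ~(~(~x3 | ~x3 | ~x2) | x2) | (~x1 & x2)   [eliminate ->]
≡ (~~(~x3 | ~x3 | ~x2) & ~x2) | (~x1 & x2)   [De Morgan]
≡ ((~x3 | ~x3 | ~x2) & ~x2) | (~x1 & x2)   [double negation]
≡ (~x3 & ~x2) | (~x3 & ~x2) | (~x2 & ~x2) | (~x1 & x2)   [distribute & over |]
≡ ~x2 | (~x1 & x2)   [simplify]

~x2 | (~x1 & x2)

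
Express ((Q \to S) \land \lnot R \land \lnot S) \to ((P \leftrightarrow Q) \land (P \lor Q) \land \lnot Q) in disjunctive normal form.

(Q \land \lnot S) \lor R \lor S

((Q \to S) \land \lnot R \land \lnot S) \to ((P \leftrightarrow Q) \land (P \lor Q) \land \lnot Q)
⇔ \lnot ((Q \to S) \land \lnot R \land \lnot S) \lor ((P \leftrightarrow Q) \land (P \lor Q) \land \lnot Q)   — eliminate \to
⇔ \lnot ((\lnot Q \lor S) \land \lnot R \land \lnot S) \lor ((P \leftrightarrow Q) \land (P \lor Q) \land \lnot Q)   — eliminate \to
⇔ \lnot ((\lnot Q \lor S) \land \lnot R \land \lnot S) \lor ((P \to Q) \land (Q \to P) \land (P \lor Q) \land \lnot Q)   — eliminate \leftrightarrow
⇔ \lnot ((\lnot Q \lor S) \land \lnot R \land \lnot S) \lor ((\lnot P \lor Q) \land (Q \to P) \land (P \lor Q) \land \lnot Q)   — eliminate \to
⇔ \lnot ((\lnot Q \lor S) \land \lnot R \land \lnot S) \lor ((\lnot P \lor Q) \land (\lnot Q \lor P) \land (P \lor Q) \land \lnot Q)   — eliminate \to
⇔ \lnot (\lnot Q \lor S) \lor \lnot \lnot R \lor \lnot \lnot S \lor ((\lnot P \lor Q) \land (\lnot Q \lor P) \land (P \lor Q) \land \lnot Q)   — De Morgan
⇔ (\lnot \lnot Q \land \lnot S) \lor \lnot \lnot R \lor \lnot \lnot S \lor ((\lnot P \lor Q) \land (\lnot Q \lor P) \land (P \lor Q) \land \lnot Q)   — De Morgan
⇔ (Q \land \lnot S) \lor \lnot \lnot R \lor \lnot \lnot S \lor ((\lnot P \lor Q) \land (\lnot Q \lor P) \land (P \lor Q) \land \lnot Q)   — double negation
⇔ (Q \land \lnot S) \lor R \lor \lnot \lnot S \lor ((\lnot P \lor Q) \land (\lnot Q \lor P) \land (P \lor Q) \land \lnot Q)   — double negation
⇔ (Q \land \lnot S) \lor R \lor S \lor ((\lnot P \lor Q) \land (\lnot Q \lor P) \land (P \lor Q) \land \lnot Q)   — double negation
⇔ (Q \land \lnot S) \lor R \lor S \lor (\lnot P \land \lnot Q \land P \land \lnot Q) \lor (\lnot P \land \lnot Q \land Q \land \lnot Q) \lor (\lnot P \land P \land P \land \lnot Q) \lor (\lnot P \land P \land Q \land \lnot Q) \lor (Q \land \lnot Q \land P \land \lnot Q) \lor (Q \land \lnot Q \land Q \land \lnot Q) \lor (Q \land P \land P \land \lnot Q) \lor (Q \land P \land Q \land \lnot Q)   — distribute \land over \lor
⇔ (Q \land \lnot S) \lor R \lor S   — simplify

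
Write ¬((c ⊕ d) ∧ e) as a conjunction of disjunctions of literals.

(¬c ∨ d ∨ ¬e) ∧ (¬d ∨ c ∨ ¬e)

¬((c ⊕ d) ∧ e)
= ¬((c ∨ d) ∧ ¬(c ∧ d) ∧ e)   [expand ⊕]
= ¬(c ∨ d) ∨ ¬¬(c ∧ d) ∨ ¬e   [De Morgan]
= (¬c ∧ ¬d) ∨ ¬¬(c ∧ d) ∨ ¬e   [De Morgan]
= (¬c ∧ ¬d) ∨ (c ∧ d) ∨ ¬e   [double negation]
= (¬c ∨ c ∨ ¬e) ∧ (¬c ∨ d ∨ ¬e) ∧ (¬d ∨ c ∨ ¬e) ∧ (¬d ∨ d ∨ ¬e)   [distribute ∨ over ∧]
= (¬c ∨ d ∨ ¬e) ∧ (¬d ∨ c ∨ ¬e)   [simplify]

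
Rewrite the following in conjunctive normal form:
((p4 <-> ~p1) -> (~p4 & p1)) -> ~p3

(~p4 | ~p1 | ~p3) & (p1 | p4 | ~p3) & (p4 | ~p1 | ~p3)

((p4 <-> ~p1) -> (~p4 & p1)) -> ~p3
≡ ~((p4 <-> ~p1) -> (~p4 & p1)) | ~p3   [eliminate ->]
≡ ~(~(p4 <-> ~p1) | (~p4 & p1)) | ~p3   [eliminate ->]
≡ ~(~((p4 -> ~p1) & (~p1 -> p4)) | (~p4 & p1)) | ~p3   [eliminate <->]
≡ ~(~((~p4 | ~p1) & (~p1 -> p4)) | (~p4 & p1)) | ~p3   [eliminate ->]
≡ ~(~((~p4 | ~p1) & (~~p1 | p4)) | (~p4 & p1)) | ~p3   [eliminate ->]
≡ (~~((~p4 | ~p1) & (~~p1 | p4)) & ~(~p4 & p1)) | ~p3   [De Morgan]
≡ ((~p4 | ~p1) & (~~p1 | p4) & ~(~p4 & p1)) | ~p3   [double negation]
≡ ((~p4 | ~p1) & (p1 | p4) & ~(~p4 & p1)) | ~p3   [double negation]
≡ ((~p4 | ~p1) & (p1 | p4) & (~~p4 | ~p1)) | ~p3   [De Morgan]
≡ ((~p4 | ~p1) & (p1 | p4) & (p4 | ~p1)) | ~p3   [double negation]
≡ (~p4 | ~p1 | ~p3) & (p1 | p4 | ~p3) & (p4 | ~p1 | ~p3)   [distribute | over &]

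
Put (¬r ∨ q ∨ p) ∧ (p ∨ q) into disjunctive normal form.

(¬r ∨ q ∨ p) ∧ (p ∨ q)
≡ ¬r ∧ p ∨ ¬r ∧ q ∨ q ∧ p ∨ q ∧ q ∨ p ∧ p ∨ p ∧ q   (distribute ∧ over ∨)
≡ q ∨ p   (simplify)

q ∨ p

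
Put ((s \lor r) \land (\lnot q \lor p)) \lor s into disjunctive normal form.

(r \land \lnot q) \lor (r \land p) \lor s

((s \lor r) \land (\lnot q \lor p)) \lor s
⇔ (s \land \lnot q) \lor (s \land p) \lor (r \land \lnot q) \lor (r \land p) \lor s   (distribute \land over \lor)
⇔ (r \land \lnot q) \lor (r \land p) \lor s   (simplify)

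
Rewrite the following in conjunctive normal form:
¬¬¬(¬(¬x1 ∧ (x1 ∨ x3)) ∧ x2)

¬¬¬(¬(¬x1 ∧ (x1 ∨ x3)) ∧ x2)
≡ ¬(¬(¬x1 ∧ (x1 ∨ x3)) ∧ x2)   (double negation)
≡ ¬¬(¬x1 ∧ (x1 ∨ x3)) ∨ ¬x2   (De Morgan)
≡ (¬x1 ∧ (x1 ∨ x3)) ∨ ¬x2   (double negation)
≡ (¬x1 ∨ ¬x2) ∧ (x1 ∨ x3 ∨ ¬x2)   (distribute ∨ over ∧)

(¬x1 ∨ ¬x2) ∧ (x1 ∨ x3 ∨ ¬x2)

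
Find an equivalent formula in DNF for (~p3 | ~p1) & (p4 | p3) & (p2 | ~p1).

(~p3 & p4 & p2) | (~p1 & p4) | (~p1 & p3)

(~p3 | ~p1) & (p4 | p3) & (p2 | ~p1)
⇔ (~p3 & p4 & p2) | (~p3 & p4 & ~p1) | (~p3 & p3 & p2) | (~p3 & p3 & ~p1) | (~p1 & p4 & p2) | (~p1 & p4 & ~p1) | (~p1 & p3 & p2) | (~p1 & p3 & ~p1)   — distribute & over |
⇔ (~p3 & p4 & p2) | (~p1 & p4) | (~p1 & p3)   — simplify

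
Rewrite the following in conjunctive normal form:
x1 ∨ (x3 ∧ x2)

(x1 ∨ x3) ∧ (x1 ∨ x2)

x1 ∨ (x3 ∧ x2)
≡ (x1 ∨ x3) ∧ (x1 ∨ x2)   (distribute ∨ over ∧)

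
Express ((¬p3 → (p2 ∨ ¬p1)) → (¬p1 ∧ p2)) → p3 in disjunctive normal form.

(p2 ∧ p1) ∨ (¬p1 ∧ ¬p2) ∨ p3

((¬p3 → (p2 ∨ ¬p1)) → (¬p1 ∧ p2)) → p3
⇔ ¬((¬p3 → (p2 ∨ ¬p1)) → (¬p1 ∧ p2)) ∨ p3   [eliminate →]
⇔ ¬(¬(¬p3 → (p2 ∨ ¬p1)) ∨ (¬p1 ∧ p2)) ∨ p3   [eliminate →]
⇔ ¬(¬(¬¬p3 ∨ p2 ∨ ¬p1) ∨ (¬p1 ∧ p2)) ∨ p3   [eliminate →]
⇔ (¬¬(¬¬p3 ∨ p2 ∨ ¬p1) ∧ ¬(¬p1 ∧ p2)) ∨ p3   [De Morgan]
⇔ ((¬¬p3 ∨ p2 ∨ ¬p1) ∧ ¬(¬p1 ∧ p2)) ∨ p3   [double negation]
⇔ ((p3 ∨ p2 ∨ ¬p1) ∧ ¬(¬p1 ∧ p2)) ∨ p3   [double negation]
⇔ ((p3 ∨ p2 ∨ ¬p1) ∧ (¬¬p1 ∨ ¬p2)) ∨ p3   [De Morgan]
⇔ ((p3 ∨ p2 ∨ ¬p1) ∧ (p1 ∨ ¬p2)) ∨ p3   [double negation]
⇔ (p3 ∧ p1) ∨ (p3 ∧ ¬p2) ∨ (p2 ∧ p1) ∨ (p2 ∧ ¬p2) ∨ (¬p1 ∧ p1) ∨ (¬p1 ∧ ¬p2) ∨ p3   [distribute ∧ over ∨]
⇔ (p2 ∧ p1) ∨ (¬p1 ∧ ¬p2) ∨ p3   [simplify]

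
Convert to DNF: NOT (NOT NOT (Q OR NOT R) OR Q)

NOT Q AND R

NOT (NOT NOT (Q OR NOT R) OR Q)
≡ NOT NOT NOT (Q OR NOT R) AND NOT Q   (De Morgan)
≡ NOT (Q OR NOT R) AND NOT Q   (double negation)
≡ NOT Q AND NOT NOT R AND NOT Q   (De Morgan)
≡ NOT Q AND R AND NOT Q   (double negation)
≡ NOT Q AND R   (simplify)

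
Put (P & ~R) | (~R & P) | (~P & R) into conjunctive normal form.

(P & ~R) | (~R & P) | (~P & R)
= (P | ~R | ~P) & (P | ~R | R) & (P | P | ~P) & (P | P | R) & (~R | ~R | ~P) & (~R | ~R | R) & (~R | P | ~P) & (~R | P | R)   (distribute | over &)
= (P | R) & (~R | ~P)   (simplify)

(P | R) & (~R | ~P)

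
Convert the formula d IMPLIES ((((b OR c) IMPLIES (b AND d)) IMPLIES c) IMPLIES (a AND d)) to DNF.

NOT d OR (NOT b AND NOT c) OR (b AND d AND NOT c) OR (a AND d)

d IMPLIES ((((b OR c) IMPLIES (b AND d)) IMPLIES c) IMPLIES (a AND d))
≡ NOT d OR ((((b OR c) IMPLIES (b AND d)) IMPLIES c) IMPLIES (a AND d))   [eliminate IMPLIES]
≡ NOT d OR NOT (((b OR c) IMPLIES (b AND d)) IMPLIES c) OR (a AND d)   [eliminate IMPLIES]
≡ NOT d OR NOT (NOT ((b OR c) IMPLIES (b AND d)) OR c) OR (a AND d)   [eliminate IMPLIES]
≡ NOT d OR NOT (NOT (NOT (b OR c) OR (b AND d)) OR c) OR (a AND d)   [eliminate IMPLIES]
≡ NOT d OR (NOT NOT (NOT (b OR c) OR (b AND d)) AND NOT c) OR (a AND d)   [De Morgan]
≡ NOT d OR ((NOT (b OR c) OR (b AND d)) AND NOT c) OR (a AND d)   [double negation]
≡ NOT d OR (((NOT b AND NOT c) OR (b AND d)) AND NOT c) OR (a AND d)   [De Morgan]
≡ NOT d OR (NOT b AND NOT c AND NOT c) OR (b AND d AND NOT c) OR (a AND d)   [distribute AND over OR]
≡ NOT d OR (NOT b AND NOT c) OR (b AND d AND NOT c) OR (a AND d)   [simplify]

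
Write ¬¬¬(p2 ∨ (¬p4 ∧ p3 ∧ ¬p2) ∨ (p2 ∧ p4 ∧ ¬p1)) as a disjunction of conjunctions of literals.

(¬p2 ∧ p4) ∨ (¬p2 ∧ ¬p3)

¬¬¬(p2 ∨ (¬p4 ∧ p3 ∧ ¬p2) ∨ (p2 ∧ p4 ∧ ¬p1))
≡ ¬(p2 ∨ (¬p4 ∧ p3 ∧ ¬p2) ∨ (p2 ∧ p4 ∧ ¬p1))   [double negation]
≡ ¬p2 ∧ ¬(¬p4 ∧ p3 ∧ ¬p2) ∧ ¬(p2 ∧ p4 ∧ ¬p1)   [De Morgan]
≡ ¬p2 ∧ (¬¬p4 ∨ ¬p3 ∨ ¬¬p2) ∧ ¬(p2 ∧ p4 ∧ ¬p1)   [De Morgan]
≡ ¬p2 ∧ (p4 ∨ ¬p3 ∨ ¬¬p2) ∧ ¬(p2 ∧ p4 ∧ ¬p1)   [double negation]
≡ ¬p2 ∧ (p4 ∨ ¬p3 ∨ p2) ∧ ¬(p2 ∧ p4 ∧ ¬p1)   [double negation]
≡ ¬p2 ∧ (p4 ∨ ¬p3 ∨ p2) ∧ (¬p2 ∨ ¬p4 ∨ ¬¬p1)   [De Morgan]
≡ ¬p2 ∧ (p4 ∨ ¬p3 ∨ p2) ∧ (¬p2 ∨ ¬p4 ∨ p1)   [double negation]
≡ (¬p2 ∧ p4 ∧ ¬p2) ∨ (¬p2 ∧ p4 ∧ ¬p4) ∨ (¬p2 ∧ p4 ∧ p1) ∨ (¬p2 ∧ ¬p3 ∧ ¬p2) ∨ (¬p2 ∧ ¬p3 ∧ ¬p4) ∨ (¬p2 ∧ ¬p3 ∧ p1) ∨ (¬p2 ∧ p2 ∧ ¬p2) ∨ (¬p2 ∧ p2 ∧ ¬p4) ∨ (¬p2 ∧ p2 ∧ p1)   [distribute ∧ over ∨]
≡ (¬p2 ∧ p4) ∨ (¬p2 ∧ ¬p3)   [simplify]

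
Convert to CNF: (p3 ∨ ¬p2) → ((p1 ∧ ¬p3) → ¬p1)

p2 ∨ ¬p1 ∨ p3

(p3 ∨ ¬p2) → ((p1 ∧ ¬p3) → ¬p1)
≡ ¬(p3 ∨ ¬p2) ∨ ((p1 ∧ ¬p3) → ¬p1)   [eliminate →]
≡ ¬(p3 ∨ ¬p2) ∨ ¬(p1 ∧ ¬p3) ∨ ¬p1   [eliminate →]
≡ (¬p3 ∧ ¬¬p2) ∨ ¬(p1 ∧ ¬p3) ∨ ¬p1   [De Morgan]
≡ (¬p3 ∧ p2) ∨ ¬(p1 ∧ ¬p3) ∨ ¬p1   [double negation]
≡ (¬p3 ∧ p2) ∨ ¬p1 ∨ ¬¬p3 ∨ ¬p1   [De Morgan]
≡ (¬p3 ∧ p2) ∨ ¬p1 ∨ p3 ∨ ¬p1   [double negation]
≡ (¬p3 ∨ ¬p1 ∨ p3 ∨ ¬p1) ∧ (p2 ∨ ¬p1 ∨ p3 ∨ ¬p1)   [distribute ∨ over ∧]
≡ p2 ∨ ¬p1 ∨ p3   [simplify]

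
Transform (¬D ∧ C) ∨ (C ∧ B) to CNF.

(¬D ∨ B) ∧ C

(¬D ∧ C) ∨ (C ∧ B)
≡ (¬D ∨ C) ∧ (¬D ∨ B) ∧ (C ∨ C) ∧ (C ∨ B)   — distribute ∨ over ∧
≡ (¬D ∨ B) ∧ C   — simplify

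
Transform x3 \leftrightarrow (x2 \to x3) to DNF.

x3 \leftrightarrow (x2 \to x3)
≡ (x3 \to (x2 \to x3)) \land ((x2 \to x3) \to x3)   (eliminate \leftrightarrow)
≡ (\lnot x3 \lor (x2 \to x3)) \land ((x2 \to x3) \to x3)   (eliminate \to)
≡ (\lnot x3 \lor \lnot x2 \lor x3) \land ((x2 \to x3) \to x3)   (eliminate \to)
≡ (\lnot x3 \lor \lnot x2 \lor x3) \land (\lnot (x2 \to x3) \lor x3)   (eliminate \to)
≡ (\lnot x3 \lor \lnot x2 \lor x3) \land (\lnot (\lnot x2 \lor x3) \lor x3)   (eliminate \to)
≡ (\lnot x3 \lor \lnot x2 \lor x3) \land ((\lnot \lnot x2 \land \lnot x3) \lor x3)   (De Morgan)
≡ (\lnot x3 \lor \lnot x2 \lor x3) \land ((x2 \land \lnot x3) \lor x3)   (double negation)
≡ (\lnot x3 \land x2 \land \lnot x3) \lor (\lnot x3 \land x3) \lor (\lnot x2 \land x2 \land \lnot x3) \lor (\lnot x2 \land x3) \lor (x3 \land x2 \land \lnot x3) \lor (x3 \land x3)   (distribute \land over \lor)
≡ (\lnot x3 \land x2) \lor x3   (simplify)

(\lnot x3 \land x2) \lor x3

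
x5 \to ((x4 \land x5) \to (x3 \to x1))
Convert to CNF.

\lnot x5 \lor \lnot x4 \lor \lnot x3 \lor x1

x5 \to ((x4 \land x5) \to (x3 \to x1))
≡ \lnot x5 \lor ((x4 \land x5) \to (x3 \to x1))   [eliminate \to]
≡ \lnot x5 \lor \lnot (x4 \land x5) \lor (x3 \to x1)   [eliminate \to]
≡ \lnot x5 \lor \lnot (x4 \land x5) \lor \lnot x3 \lor x1   [eliminate \to]
≡ \lnot x5 \lor \lnot x4 \lor \lnot x5 \lor \lnot x3 \lor x1   [De Morgan]
≡ \lnot x5 \lor \lnot x4 \lor \lnot x3 \lor x1   [simplify]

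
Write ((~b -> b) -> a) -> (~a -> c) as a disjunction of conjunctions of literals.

(b & ~a) | a | c

((~b -> b) -> a) -> (~a -> c)
⇔ ~((~b -> b) -> a) | (~a -> c)   [eliminate ->]
⇔ ~(~(~b -> b) | a) | (~a -> c)   [eliminate ->]
⇔ ~(~(~~b | b) | a) | (~a -> c)   [eliminate ->]
⇔ ~(~(~~b | b) | a) | ~~a | c   [eliminate ->]
⇔ (~~(~~b | b) & ~a) | ~~a | c   [De Morgan]
⇔ ((~~b | b) & ~a) | ~~a | c   [double negation]
⇔ ((b | b) & ~a) | ~~a | c   [double negation]
⇔ ((b | b) & ~a) | a | c   [double negation]
⇔ (b & ~a) | (b & ~a) | a | c   [distribute & over |]
⇔ (b & ~a) | a | c   [simplify]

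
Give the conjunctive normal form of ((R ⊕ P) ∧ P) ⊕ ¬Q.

(¬R ∨ ¬P ∨ ¬Q) ∧ (P ∨ ¬Q) ∧ (¬P ∨ R ∨ Q)

((R ⊕ P) ∧ P) ⊕ ¬Q
≡ (((R ⊕ P) ∧ P) ∨ ¬Q) ∧ ¬((R ⊕ P) ∧ P ∧ ¬Q)   (expand ⊕)
≡ (((R ∨ P) ∧ ¬(R ∧ P) ∧ P) ∨ ¬Q) ∧ ¬((R ⊕ P) ∧ P ∧ ¬Q)   (expand ⊕)
≡ (((R ∨ P) ∧ ¬(R ∧ P) ∧ P) ∨ ¬Q) ∧ ¬((R ∨ P) ∧ ¬(R ∧ P) ∧ P ∧ ¬Q)   (expand ⊕)
≡ (((R ∨ P) ∧ (¬R ∨ ¬P) ∧ P) ∨ ¬Q) ∧ ¬((R ∨ P) ∧ ¬(R ∧ P) ∧ P ∧ ¬Q)   (De Morgan)
≡ (((R ∨ P) ∧ (¬R ∨ ¬P) ∧ P) ∨ ¬Q) ∧ (¬(R ∨ P) ∨ ¬¬(R ∧ P) ∨ ¬P ∨ ¬¬Q)   (De Morgan)
≡ (((R ∨ P) ∧ (¬R ∨ ¬P) ∧ P) ∨ ¬Q) ∧ ((¬R ∧ ¬P) ∨ ¬¬(R ∧ P) ∨ ¬P ∨ ¬¬Q)   (De Morgan)
≡ (((R ∨ P) ∧ (¬R ∨ ¬P) ∧ P) ∨ ¬Q) ∧ ((¬R ∧ ¬P) ∨ (R ∧ P) ∨ ¬P ∨ ¬¬Q)   (double negation)
≡ (((R ∨ P) ∧ (¬R ∨ ¬P) ∧ P) ∨ ¬Q) ∧ ((¬R ∧ ¬P) ∨ (R ∧ P) ∨ ¬P ∨ Q)   (double negation)
≡ (R ∨ P ∨ ¬Q) ∧ (¬R ∨ ¬P ∨ ¬Q) ∧ (P ∨ ¬Q) ∧ (¬R ∨ R ∨ ¬P ∨ Q) ∧ (¬R ∨ P ∨ ¬P ∨ Q) ∧ (¬P ∨ R ∨ ¬P ∨ Q) ∧ (¬P ∨ P ∨ ¬P ∨ Q)   (distribute ∨ over ∧)
≡ (¬R ∨ ¬P ∨ ¬Q) ∧ (P ∨ ¬Q) ∧ (¬P ∨ R ∨ Q)   (simplify)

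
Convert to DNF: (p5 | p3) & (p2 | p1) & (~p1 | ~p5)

(p5 & p2 & ~p1) | (p3 & p2 & ~p1) | (p3 & p2 & ~p5) | (p3 & p1 & ~p5)

(p5 | p3) & (p2 | p1) & (~p1 | ~p5)
⇔ (p5 & p2 & ~p1) | (p5 & p2 & ~p5) | (p5 & p1 & ~p1) | (p5 & p1 & ~p5) | (p3 & p2 & ~p1) | (p3 & p2 & ~p5) | (p3 & p1 & ~p1) | (p3 & p1 & ~p5)   — distribute & over |
⇔ (p5 & p2 & ~p1) | (p3 & p2 & ~p1) | (p3 & p2 & ~p5) | (p3 & p1 & ~p5)   — simplify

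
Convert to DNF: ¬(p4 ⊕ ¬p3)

(¬p4 ∧ p3) ∨ (¬p3 ∧ p4)

¬(p4 ⊕ ¬p3)
≡ ¬((p4 ∧ ¬¬p3) ∨ (¬p4 ∧ ¬p3))
≡ ¬(p4 ∧ ¬¬p3) ∧ ¬(¬p4 ∧ ¬p3)
≡ (¬p4 ∨ ¬¬¬p3) ∧ ¬(¬p4 ∧ ¬p3)
≡ (¬p4 ∨ ¬p3) ∧ ¬(¬p4 ∧ ¬p3)
≡ (¬p4 ∨ ¬p3) ∧ (¬¬p4 ∨ ¬¬p3)
≡ (¬p4 ∨ ¬p3) ∧ (p4 ∨ ¬¬p3)
≡ (¬p4 ∨ ¬p3) ∧ (p4 ∨ p3)
≡ (¬p4 ∧ p4) ∨ (¬p4 ∧ p3) ∨ (¬p3 ∧ p4) ∨ (¬p3 ∧ p3)
≡ (¬p4 ∧ p3) ∨ (¬p3 ∧ p4)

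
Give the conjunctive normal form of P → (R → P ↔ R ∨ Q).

P → (R → P ↔ R ∨ Q)
≡ ¬P ∨ (R → P ↔ R ∨ Q)   [eliminate →]
≡ ¬P ∨ ((R → P) → R ∨ Q) ∧ (R ∨ Q → (R → P))   [eliminate ↔]
≡ ¬P ∨ (¬(R → P) ∨ R ∨ Q) ∧ (R ∨ Q → (R → P))   [eliminate →]
≡ ¬P ∨ (¬(¬R ∨ P) ∨ R ∨ Q) ∧ (R ∨ Q → (R → P))   [eliminate →]
≡ ¬P ∨ (¬(¬R ∨ P) ∨ R ∨ Q) ∧ (¬(R ∨ Q) ∨ (R → P))   [eliminate →]
≡ ¬P ∨ (¬(¬R ∨ P) ∨ R ∨ Q) ∧ (¬(R ∨ Q) ∨ ¬R ∨ P)   [eliminate →]
≡ ¬P ∨ (¬¬R ∧ ¬P ∨ R ∨ Q) ∧ (¬(R ∨ Q) ∨ ¬R ∨ P)   [De Morgan]
≡ ¬P ∨ (R ∧ ¬P ∨ R ∨ Q) ∧ (¬(R ∨ Q) ∨ ¬R ∨ P)   [double negation]
≡ ¬P ∨ (R ∧ ¬P ∨ R ∨ Q) ∧ (¬R ∧ ¬Q ∨ ¬R ∨ P)   [De Morgan]
≡ (¬P ∨ R ∨ R ∨ Q) ∧ (¬P ∨ ¬P ∨ R ∨ Q) ∧ (¬P ∨ ¬R ∨ ¬R ∨ P) ∧ (¬P ∨ ¬Q ∨ ¬R ∨ P)   [distribute ∨ over ∧]
≡ ¬P ∨ R ∨ Q   [simplify]

¬P ∨ R ∨ Q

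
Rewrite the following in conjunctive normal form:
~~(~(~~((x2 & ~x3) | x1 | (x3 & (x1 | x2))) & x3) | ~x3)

~~(~(~~((x2 & ~x3) | x1 | (x3 & (x1 | x2))) & x3) | ~x3)
= ~(~~((x2 & ~x3) | x1 | (x3 & (x1 | x2))) & x3) | ~x3   [double negation]
= ~~~((x2 & ~x3) | x1 | (x3 & (x1 | x2))) | ~x3 | ~x3   [De Morgan]
= ~((x2 & ~x3) | x1 | (x3 & (x1 | x2))) | ~x3 | ~x3   [double negation]
= (~(x2 & ~x3) & ~x1 & ~(x3 & (x1 | x2))) | ~x3 | ~x3   [De Morgan]
= ((~x2 | ~~x3) & ~x1 & ~(x3 & (x1 | x2))) | ~x3 | ~x3   [De Morgan]
= ((~x2 | x3) & ~x1 & ~(x3 & (x1 | x2))) | ~x3 | ~x3   [double negation]
= ((~x2 | x3) & ~x1 & (~x3 | ~(x1 | x2))) | ~x3 | ~x3   [De Morgan]
= ((~x2 | x3) & ~x1 & (~x3 | (~x1 & ~x2))) | ~x3 | ~x3   [De Morgan]
= (~x2 | x3 | ~x3 | ~x3) & (~x1 | ~x3 | ~x3) & (~x3 | ~x1 | ~x3 | ~x3) & (~x3 | ~x2 | ~x3 | ~x3)   [distribute | over &]
= (~x1 | ~x3) & (~x3 | ~x2)   [simplify]

(~x1 | ~x3) & (~x3 | ~x2)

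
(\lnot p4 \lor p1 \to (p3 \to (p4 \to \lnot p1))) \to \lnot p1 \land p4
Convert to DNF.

p1 \land p3 \land p4 \lor \lnot p1 \land p4

(\lnot p4 \lor p1 \to (p3 \to (p4 \to \lnot p1))) \to \lnot p1 \land p4
≡ \lnot (\lnot p4 \lor p1 \to (p3 \to (p4 \to \lnot p1))) \lor \lnot p1 \land p4
≡ \lnot (\lnot (\lnot p4 \lor p1) \lor (p3 \to (p4 \to \lnot p1))) \lor \lnot p1 \land p4
≡ \lnot (\lnot (\lnot p4 \lor p1) \lor \lnot p3 \lor (p4 \to \lnot p1)) \lor \lnot p1 \land p4
≡ \lnot (\lnot (\lnot p4 \lor p1) \lor \lnot p3 \lor \lnot p4 \lor \lnot p1) \lor \lnot p1 \land p4
≡ \lnot \lnot (\lnot p4 \lor p1) \land \lnot \lnot p3 \land \lnot \lnot p4 \land \lnot \lnot p1 \lor \lnot p1 \land p4
≡ (\lnot p4 \lor p1) \land \lnot \lnot p3 \land \lnot \lnot p4 \land \lnot \lnot p1 \lor \lnot p1 \land p4
≡ (\lnot p4 \lor p1) \land p3 \land \lnot \lnot p4 \land \lnot \lnot p1 \lor \lnot p1 \land p4
≡ (\lnot p4 \lor p1) \land p3 \land p4 \land \lnot \lnot p1 \lor \lnot p1 \land p4
≡ (\lnot p4 \lor p1) \land p3 \land p4 \land p1 \lor \lnot p1 \land p4
≡ \lnot p4 \land p3 \land p4 \land p1 \lor p1 \land p3 \land p4 \land p1 \lor \lnot p1 \land p4
≡ p1 \land p3 \land p4 \lor \lnot p1 \land p4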